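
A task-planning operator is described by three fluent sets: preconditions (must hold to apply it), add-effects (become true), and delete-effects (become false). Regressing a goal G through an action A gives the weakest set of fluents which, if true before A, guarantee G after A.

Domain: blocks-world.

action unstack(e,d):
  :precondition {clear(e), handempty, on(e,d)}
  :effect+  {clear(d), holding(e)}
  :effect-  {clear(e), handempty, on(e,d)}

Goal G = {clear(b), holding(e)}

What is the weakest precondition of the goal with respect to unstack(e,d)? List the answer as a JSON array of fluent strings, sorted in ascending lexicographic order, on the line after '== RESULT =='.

Regress:
  G ∩ del = {}  (empty — regression defined)
  G \ add = {clear(b), holding(e)} \ {clear(d), holding(e)} = {clear(b)}
  ∪ pre   = {clear(b)} ∪ {clear(e), handempty, on(e,d)}
          = {clear(b), clear(e), handempty, on(e,d)}

== RESULT ==
["clear(b)", "clear(e)", "handempty", "on(e,d)"]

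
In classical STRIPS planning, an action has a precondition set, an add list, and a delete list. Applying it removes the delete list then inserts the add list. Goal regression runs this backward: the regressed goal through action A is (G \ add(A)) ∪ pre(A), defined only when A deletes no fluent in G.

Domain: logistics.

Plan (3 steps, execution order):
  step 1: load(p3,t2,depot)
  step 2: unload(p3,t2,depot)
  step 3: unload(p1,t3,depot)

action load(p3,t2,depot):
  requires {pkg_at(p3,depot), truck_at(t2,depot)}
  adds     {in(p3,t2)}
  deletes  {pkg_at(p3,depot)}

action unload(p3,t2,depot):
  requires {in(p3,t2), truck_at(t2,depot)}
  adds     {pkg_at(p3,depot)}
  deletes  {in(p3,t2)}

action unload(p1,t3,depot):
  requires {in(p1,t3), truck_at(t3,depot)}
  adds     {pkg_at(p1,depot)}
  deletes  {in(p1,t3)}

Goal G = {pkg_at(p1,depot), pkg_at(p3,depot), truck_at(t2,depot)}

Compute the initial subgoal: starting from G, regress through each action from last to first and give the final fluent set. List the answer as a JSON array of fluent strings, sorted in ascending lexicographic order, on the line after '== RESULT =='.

Work backward from the goal:
  through step 3 (unload(p1,t3,depot)): drop {pkg_at(p1,depot)}, keep {pkg_at(p3,depot), truck_at(t2,depot)}, require {in(p1,t3), truck_at(t3,depot)}
    → {in(p1,t3), pkg_at(p3,depot), truck_at(t2,depot), truck_at(t3,depot)}
  through step 2 (unload(p3,t2,depot)): drop {pkg_at(p3,depot)}, keep {in(p1,t3), truck_at(t2,depot), truck_at(t3,depot)}, require {in(p3,t2), truck_at(t2,depot)}
    → {in(p1,t3), in(p3,t2), truck_at(t2,depot), truck_at(t3,depot)}
  through step 1 (load(p3,t2,depot)): drop {in(p3,t2)}, keep {in(p1,t3), truck_at(t2,depot), truck_at(t3,depot)}, require {pkg_at(p3,depot), truck_at(t2,depot)}
    → {in(p1,t3), pkg_at(p3,depot), truck_at(t2,depot), truck_at(t3,depot)}

== RESULT ==
["in(p1,t3)", "pkg_at(p3,depot)", "truck_at(t2,depot)", "truck_at(t3,depot)"]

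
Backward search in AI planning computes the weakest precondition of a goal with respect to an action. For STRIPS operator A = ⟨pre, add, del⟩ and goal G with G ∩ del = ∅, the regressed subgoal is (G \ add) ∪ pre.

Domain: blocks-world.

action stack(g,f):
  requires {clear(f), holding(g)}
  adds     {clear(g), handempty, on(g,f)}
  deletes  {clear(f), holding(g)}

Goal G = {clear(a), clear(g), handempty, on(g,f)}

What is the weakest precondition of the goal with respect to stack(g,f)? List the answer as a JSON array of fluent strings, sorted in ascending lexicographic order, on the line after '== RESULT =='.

Regress:
  G ∩ del = {}  (empty — regression defined)
  G \ add = {clear(a), clear(g), handempty, on(g,f)} \ {clear(g), handempty, on(g,f)} = {clear(a)}
  ∪ pre   = {clear(a)} ∪ {clear(f), holding(g)}
          = {clear(a), clear(f), holding(g)}

== RESULT ==
["clear(a)", "clear(f)", "holding(g)"]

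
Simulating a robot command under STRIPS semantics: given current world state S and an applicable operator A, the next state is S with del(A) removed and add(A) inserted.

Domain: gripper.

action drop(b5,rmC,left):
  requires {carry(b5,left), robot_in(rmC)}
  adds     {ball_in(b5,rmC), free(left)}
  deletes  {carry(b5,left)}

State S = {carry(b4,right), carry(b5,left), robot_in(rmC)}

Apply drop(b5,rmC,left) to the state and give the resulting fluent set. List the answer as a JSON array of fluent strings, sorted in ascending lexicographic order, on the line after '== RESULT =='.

Progress:
  pre ⊆ S: {carry(b5,left), robot_in(rmC)} ⊆ S  — applicable
  S \ del = {carry(b4,right), robot_in(rmC)}
  ∪ add   = {ball_in(b5,rmC), carry(b4,right), free(left), robot_in(rmC)}

== RESULT ==
["ball_in(b5,rmC)", "carry(b4,right)", "free(left)", "robot_in(rmC)"]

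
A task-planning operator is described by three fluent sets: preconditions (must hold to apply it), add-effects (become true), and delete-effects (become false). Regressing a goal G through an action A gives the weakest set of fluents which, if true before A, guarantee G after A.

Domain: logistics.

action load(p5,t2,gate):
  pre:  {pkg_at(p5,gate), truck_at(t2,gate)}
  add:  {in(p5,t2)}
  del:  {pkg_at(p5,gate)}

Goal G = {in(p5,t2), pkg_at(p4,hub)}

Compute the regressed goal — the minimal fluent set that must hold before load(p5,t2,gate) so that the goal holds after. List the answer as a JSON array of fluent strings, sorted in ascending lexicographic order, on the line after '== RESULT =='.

Regress:
  G ∩ del = {}  (empty — regression defined)
  G \ add = {in(p5,t2), pkg_at(p4,hub)} \ {in(p5,t2)} = {pkg_at(p4,hub)}
  ∪ pre   = {pkg_at(p4,hub)} ∪ {pkg_at(p5,gate), truck_at(t2,gate)}
          = {pkg_at(p4,hub), pkg_at(p5,gate), truck_at(t2,gate)}

== RESULT ==
["pkg_at(p4,hub)", "pkg_at(p5,gate)", "truck_at(t2,gate)"]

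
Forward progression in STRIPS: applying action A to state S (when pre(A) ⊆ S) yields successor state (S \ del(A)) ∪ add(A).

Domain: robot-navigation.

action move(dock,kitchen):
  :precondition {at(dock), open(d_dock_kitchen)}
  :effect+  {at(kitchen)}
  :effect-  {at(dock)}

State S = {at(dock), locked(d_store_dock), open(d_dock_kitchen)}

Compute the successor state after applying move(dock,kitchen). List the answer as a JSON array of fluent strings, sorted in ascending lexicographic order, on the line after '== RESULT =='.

Compute (S \ del) ∪ add:
  pre ⊆ S: {at(dock), open(d_dock_kitchen)} ⊆ S  — applicable
  S \ del = {locked(d_store_dock), open(d_dock_kitchen)}
  ∪ add   = {at(kitchen), locked(d_store_dock), open(d_dock_kitchen)}

== RESULT ==
["at(kitchen)", "locked(d_store_dock)", "open(d_dock_kitchen)"]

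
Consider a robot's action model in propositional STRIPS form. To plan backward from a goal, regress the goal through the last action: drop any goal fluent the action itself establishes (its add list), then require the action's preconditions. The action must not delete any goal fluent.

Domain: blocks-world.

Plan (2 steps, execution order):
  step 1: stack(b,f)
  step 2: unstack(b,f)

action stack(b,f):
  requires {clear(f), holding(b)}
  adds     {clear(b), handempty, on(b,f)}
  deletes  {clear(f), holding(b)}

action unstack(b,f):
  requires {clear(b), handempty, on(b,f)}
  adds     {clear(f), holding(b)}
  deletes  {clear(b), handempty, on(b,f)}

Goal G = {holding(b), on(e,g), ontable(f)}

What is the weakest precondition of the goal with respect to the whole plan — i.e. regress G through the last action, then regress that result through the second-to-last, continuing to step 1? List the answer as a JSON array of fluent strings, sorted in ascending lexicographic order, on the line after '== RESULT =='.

Regress step by step:
  through step 2 (unstack(b,f)): drop {holding(b)}, keep {on(e,g), ontable(f)}, require {clear(b), handempty, on(b,f)}
    → {clear(b), handempty, on(b,f), on(e,g), ontable(f)}
  through step 1 (stack(b,f)): drop {clear(b), handempty, on(b,f)}, keep {on(e,g), ontable(f)}, require {clear(f), holding(b)}
    → {clear(f), holding(b), on(e,g), ontable(f)}

== RESULT ==
["clear(f)", "holding(b)", "on(e,g)", "ontable(f)"]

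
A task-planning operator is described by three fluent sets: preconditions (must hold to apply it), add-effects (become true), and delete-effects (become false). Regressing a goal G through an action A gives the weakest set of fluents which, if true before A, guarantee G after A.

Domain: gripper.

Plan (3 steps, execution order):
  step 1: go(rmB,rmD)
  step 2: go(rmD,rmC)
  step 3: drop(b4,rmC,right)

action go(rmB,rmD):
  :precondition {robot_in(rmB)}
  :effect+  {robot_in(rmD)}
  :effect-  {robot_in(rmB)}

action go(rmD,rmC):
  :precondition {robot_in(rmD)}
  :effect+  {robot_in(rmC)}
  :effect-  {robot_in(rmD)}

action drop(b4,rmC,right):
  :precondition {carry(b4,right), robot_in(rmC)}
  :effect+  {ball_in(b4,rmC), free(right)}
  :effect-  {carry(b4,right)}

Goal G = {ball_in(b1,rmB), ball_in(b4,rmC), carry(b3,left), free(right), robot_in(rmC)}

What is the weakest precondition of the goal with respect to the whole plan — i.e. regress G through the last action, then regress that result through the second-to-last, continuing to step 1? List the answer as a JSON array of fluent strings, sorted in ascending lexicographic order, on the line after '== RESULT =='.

Regress step by step:
  through step 3 (drop(b4,rmC,right)): drop {ball_in(b4,rmC), free(right)}, keep {ball_in(b1,rmB), carry(b3,left), robot_in(rmC)}, require {carry(b4,right), robot_in(rmC)}
    → {ball_in(b1,rmB), carry(b3,left), carry(b4,right), robot_in(rmC)}
  through step 2 (go(rmD,rmC)): drop {robot_in(rmC)}, keep {ball_in(b1,rmB), carry(b3,left), carry(b4,right)}, require {robot_in(rmD)}
    → {ball_in(b1,rmB), carry(b3,left), carry(b4,right), robot_in(rmD)}
  through step 1 (go(rmB,rmD)): drop {robot_in(rmD)}, keep {ball_in(b1,rmB), carry(b3,left), carry(b4,right)}, require {robot_in(rmB)}
    → {ball_in(b1,rmB), carry(b3,left), carry(b4,right), robot_in(rmB)}

== RESULT ==
["ball_in(b1,rmB)", "carry(b3,left)", "carry(b4,right)", "robot_in(rmB)"]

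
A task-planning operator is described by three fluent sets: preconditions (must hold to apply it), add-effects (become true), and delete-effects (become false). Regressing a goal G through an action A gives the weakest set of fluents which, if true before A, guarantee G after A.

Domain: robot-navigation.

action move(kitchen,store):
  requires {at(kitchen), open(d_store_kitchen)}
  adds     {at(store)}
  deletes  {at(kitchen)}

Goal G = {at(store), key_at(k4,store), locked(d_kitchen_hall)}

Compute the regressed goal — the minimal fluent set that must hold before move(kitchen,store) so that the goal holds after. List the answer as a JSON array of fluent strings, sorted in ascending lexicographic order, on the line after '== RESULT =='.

Compute (G \ add) ∪ pre:
  G ∩ del = {}  (empty — regression defined)
  G \ add = {at(store), key_at(k4,store), locked(d_kitchen_hall)} \ {at(store)} = {key_at(k4,store), locked(d_kitchen_hall)}
  ∪ pre   = {key_at(k4,store), locked(d_kitchen_hall)} ∪ {at(kitchen), open(d_store_kitchen)}
          = {at(kitchen), key_at(k4,store), locked(d_kitchen_hall), open(d_store_kitchen)}

== RESULT ==
["at(kitchen)", "key_at(k4,store)", "locked(d_kitchen_hall)", "open(d_store_kitchen)"]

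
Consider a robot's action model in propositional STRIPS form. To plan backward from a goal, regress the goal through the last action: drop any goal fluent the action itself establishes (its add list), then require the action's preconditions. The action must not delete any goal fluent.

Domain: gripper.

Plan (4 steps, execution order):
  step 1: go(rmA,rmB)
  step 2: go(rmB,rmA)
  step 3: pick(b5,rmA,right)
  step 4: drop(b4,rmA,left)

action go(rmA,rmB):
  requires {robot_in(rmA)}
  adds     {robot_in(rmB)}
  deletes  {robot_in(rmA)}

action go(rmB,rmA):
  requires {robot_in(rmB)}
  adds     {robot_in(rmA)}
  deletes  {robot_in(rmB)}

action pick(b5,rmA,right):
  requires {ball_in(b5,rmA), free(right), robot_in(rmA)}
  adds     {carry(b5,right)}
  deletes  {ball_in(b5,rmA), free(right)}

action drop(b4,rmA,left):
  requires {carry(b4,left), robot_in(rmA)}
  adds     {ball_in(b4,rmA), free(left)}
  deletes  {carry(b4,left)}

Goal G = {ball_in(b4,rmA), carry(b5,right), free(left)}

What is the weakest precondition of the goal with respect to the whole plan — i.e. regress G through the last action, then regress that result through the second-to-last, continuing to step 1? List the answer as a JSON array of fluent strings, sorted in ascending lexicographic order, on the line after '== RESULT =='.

Work backward from the goal:
  through step 4 (drop(b4,rmA,left)): drop {ball_in(b4,rmA), free(left)}, keep {carry(b5,right)}, require {carry(b4,left), robot_in(rmA)}
    → {carry(b4,left), carry(b5,right), robot_in(rmA)}
  through step 3 (pick(b5,rmA,right)): drop {carry(b5,right)}, keep {carry(b4,left), robot_in(rmA)}, require {ball_in(b5,rmA), free(right), robot_in(rmA)}
    → {ball_in(b5,rmA), carry(b4,left), free(right), robot_in(rmA)}
  through step 2 (go(rmB,rmA)): drop {robot_in(rmA)}, keep {ball_in(b5,rmA), carry(b4,left), free(right)}, require {robot_in(rmB)}
    → {ball_in(b5,rmA), carry(b4,left), free(right), robot_in(rmB)}
  through step 1 (go(rmA,rmB)): drop {robot_in(rmB)}, keep {ball_in(b5,rmA), carry(b4,left), free(right)}, require {robot_in(rmA)}
    → {ball_in(b5,rmA), carry(b4,left), free(right), robot_in(rmA)}

== RESULT ==
["ball_in(b5,rmA)", "carry(b4,left)", "free(right)", "robot_in(rmA)"]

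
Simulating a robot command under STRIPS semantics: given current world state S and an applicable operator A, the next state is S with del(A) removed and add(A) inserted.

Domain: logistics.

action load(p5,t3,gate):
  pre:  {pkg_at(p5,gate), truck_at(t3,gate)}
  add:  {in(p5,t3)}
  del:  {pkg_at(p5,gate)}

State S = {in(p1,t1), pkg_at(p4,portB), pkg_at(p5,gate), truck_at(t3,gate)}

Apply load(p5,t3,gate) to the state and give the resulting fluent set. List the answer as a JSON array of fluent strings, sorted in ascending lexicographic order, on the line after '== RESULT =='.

Progress:
  pre ⊆ S: {pkg_at(p5,gate), truck_at(t3,gate)} ⊆ S  — applicable
  S \ del = {in(p1,t1), pkg_at(p4,portB), truck_at(t3,gate)}
  ∪ add   = {in(p1,t1), in(p5,t3), pkg_at(p4,portB), truck_at(t3,gate)}

== RESULT ==
["in(p1,t1)", "in(p5,t3)", "pkg_at(p4,portB)", "truck_at(t3,gate)"]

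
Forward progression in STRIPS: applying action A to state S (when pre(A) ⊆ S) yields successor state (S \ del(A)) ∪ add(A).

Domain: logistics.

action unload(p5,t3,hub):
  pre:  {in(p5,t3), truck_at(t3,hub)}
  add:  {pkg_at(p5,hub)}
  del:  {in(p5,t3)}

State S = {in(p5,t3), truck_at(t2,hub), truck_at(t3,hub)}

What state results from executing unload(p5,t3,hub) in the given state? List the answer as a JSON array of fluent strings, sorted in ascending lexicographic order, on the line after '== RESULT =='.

Progress:
  pre ⊆ S: {in(p5,t3), truck_at(t3,hub)} ⊆ S  — applicable
  S \ del = {truck_at(t2,hub), truck_at(t3,hub)}
  ∪ add   = {pkg_at(p5,hub), truck_at(t2,hub), truck_at(t3,hub)}

== RESULT ==
["pkg_at(p5,hub)", "truck_at(t2,hub)", "truck_at(t3,hub)"]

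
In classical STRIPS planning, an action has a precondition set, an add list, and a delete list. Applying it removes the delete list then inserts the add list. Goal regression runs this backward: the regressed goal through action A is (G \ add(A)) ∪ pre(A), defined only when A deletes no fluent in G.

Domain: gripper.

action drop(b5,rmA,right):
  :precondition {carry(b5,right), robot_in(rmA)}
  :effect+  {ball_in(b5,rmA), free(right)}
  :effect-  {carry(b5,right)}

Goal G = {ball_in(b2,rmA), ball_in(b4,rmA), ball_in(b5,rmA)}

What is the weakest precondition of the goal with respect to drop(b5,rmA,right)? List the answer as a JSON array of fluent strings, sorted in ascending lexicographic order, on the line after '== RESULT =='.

Compute (G \ add) ∪ pre:
  G ∩ del = {}  (empty — regression defined)
  G \ add = {ball_in(b2,rmA), ball_in(b4,rmA), ball_in(b5,rmA)} \ {ball_in(b5,rmA), free(right)} = {ball_in(b2,rmA), ball_in(b4,rmA)}
  ∪ pre   = {ball_in(b2,rmA), ball_in(b4,rmA)} ∪ {carry(b5,right), robot_in(rmA)}
          = {ball_in(b2,rmA), ball_in(b4,rmA), carry(b5,right), robot_in(rmA)}

== RESULT ==
["ball_in(b2,rmA)", "ball_in(b4,rmA)", "carry(b5,right)", "robot_in(rmA)"]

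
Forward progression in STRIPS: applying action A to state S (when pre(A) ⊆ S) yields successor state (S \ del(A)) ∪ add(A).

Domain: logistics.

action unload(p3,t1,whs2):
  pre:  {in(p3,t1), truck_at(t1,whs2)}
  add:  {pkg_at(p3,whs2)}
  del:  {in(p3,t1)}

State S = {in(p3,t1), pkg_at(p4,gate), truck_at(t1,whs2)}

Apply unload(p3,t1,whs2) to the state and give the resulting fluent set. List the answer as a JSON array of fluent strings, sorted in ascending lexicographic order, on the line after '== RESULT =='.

Compute (S \ del) ∪ add:
  pre ⊆ S: {in(p3,t1), truck_at(t1,whs2)} ⊆ S  — applicable
  S \ del = {pkg_at(p4,gate), truck_at(t1,whs2)}
  ∪ add   = {pkg_at(p3,whs2), pkg_at(p4,gate), truck_at(t1,whs2)}

== RESULT ==
["pkg_at(p3,whs2)", "pkg_at(p4,gate)", "truck_at(t1,whs2)"]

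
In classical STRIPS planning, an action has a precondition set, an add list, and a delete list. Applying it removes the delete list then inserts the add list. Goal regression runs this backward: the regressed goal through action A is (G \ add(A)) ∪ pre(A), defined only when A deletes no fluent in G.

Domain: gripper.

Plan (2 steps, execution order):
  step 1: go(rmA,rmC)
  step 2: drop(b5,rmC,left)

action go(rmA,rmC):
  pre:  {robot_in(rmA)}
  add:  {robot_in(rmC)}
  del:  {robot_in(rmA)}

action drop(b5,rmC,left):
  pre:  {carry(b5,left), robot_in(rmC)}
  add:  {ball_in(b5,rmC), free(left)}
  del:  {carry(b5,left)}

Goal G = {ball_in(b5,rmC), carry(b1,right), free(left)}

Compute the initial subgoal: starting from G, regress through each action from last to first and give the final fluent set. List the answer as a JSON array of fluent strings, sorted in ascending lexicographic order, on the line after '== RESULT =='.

Regress step by step:
  through step 2 (drop(b5,rmC,left)): drop {ball_in(b5,rmC), free(left)}, keep {carry(b1,right)}, require {carry(b5,left), robot_in(rmC)}
    → {carry(b1,right), carry(b5,left), robot_in(rmC)}
  through step 1 (go(rmA,rmC)): drop {robot_in(rmC)}, keep {carry(b1,right), carry(b5,left)}, require {robot_in(rmA)}
    → {carry(b1,right), carry(b5,left), robot_in(rmA)}

== RESULT ==
["carry(b1,right)", "carry(b5,left)", "robot_in(rmA)"]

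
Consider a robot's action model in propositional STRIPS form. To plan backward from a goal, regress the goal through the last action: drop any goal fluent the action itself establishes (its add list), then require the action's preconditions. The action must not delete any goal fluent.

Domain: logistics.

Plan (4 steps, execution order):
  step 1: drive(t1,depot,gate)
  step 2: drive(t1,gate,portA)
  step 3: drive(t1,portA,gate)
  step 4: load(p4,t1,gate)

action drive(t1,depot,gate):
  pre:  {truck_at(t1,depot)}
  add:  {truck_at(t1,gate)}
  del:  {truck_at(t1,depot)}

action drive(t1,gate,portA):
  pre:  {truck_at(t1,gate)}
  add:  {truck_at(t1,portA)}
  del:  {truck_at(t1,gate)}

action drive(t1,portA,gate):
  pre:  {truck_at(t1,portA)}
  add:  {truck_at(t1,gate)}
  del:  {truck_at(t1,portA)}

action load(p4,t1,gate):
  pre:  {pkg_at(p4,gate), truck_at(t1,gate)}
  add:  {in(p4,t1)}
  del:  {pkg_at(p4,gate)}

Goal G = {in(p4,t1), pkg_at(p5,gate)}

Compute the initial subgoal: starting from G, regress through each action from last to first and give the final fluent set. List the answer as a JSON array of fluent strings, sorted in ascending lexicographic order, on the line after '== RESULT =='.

Regress step by step:
  through step 4 (load(p4,t1,gate)): drop {in(p4,t1)}, keep {pkg_at(p5,gate)}, require {pkg_at(p4,gate), truck_at(t1,gate)}
    → {pkg_at(p4,gate), pkg_at(p5,gate), truck_at(t1,gate)}
  through step 3 (drive(t1,portA,gate)): drop {truck_at(t1,gate)}, keep {pkg_at(p4,gate), pkg_at(p5,gate)}, require {truck_at(t1,portA)}
    → {pkg_at(p4,gate), pkg_at(p5,gate), truck_at(t1,portA)}
  through step 2 (drive(t1,gate,portA)): drop {truck_at(t1,portA)}, keep {pkg_at(p4,gate), pkg_at(p5,gate)}, require {truck_at(t1,gate)}
    → {pkg_at(p4,gate), pkg_at(p5,gate), truck_at(t1,gate)}
  through step 1 (drive(t1,depot,gate)): drop {truck_at(t1,gate)}, keep {pkg_at(p4,gate), pkg_at(p5,gate)}, require {truck_at(t1,depot)}
    → {pkg_at(p4,gate), pkg_at(p5,gate), truck_at(t1,depot)}

== RESULT ==
["pkg_at(p4,gate)", "pkg_at(p5,gate)", "truck_at(t1,depot)"]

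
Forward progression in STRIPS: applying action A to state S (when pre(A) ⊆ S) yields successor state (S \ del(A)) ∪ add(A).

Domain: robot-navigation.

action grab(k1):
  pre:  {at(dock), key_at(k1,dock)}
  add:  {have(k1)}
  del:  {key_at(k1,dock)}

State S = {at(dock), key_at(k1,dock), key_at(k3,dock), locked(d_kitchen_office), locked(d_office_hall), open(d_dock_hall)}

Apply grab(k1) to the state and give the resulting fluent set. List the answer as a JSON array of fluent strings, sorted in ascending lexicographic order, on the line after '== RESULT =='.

Progress:
  pre ⊆ S: {at(dock), key_at(k1,dock)} ⊆ S  — applicable
  S \ del = {at(dock), key_at(k3,dock), locked(d_kitchen_office), locked(d_office_hall), open(d_dock_hall)}
  ∪ add   = {at(dock), have(k1), key_at(k3,dock), locked(d_kitchen_office), locked(d_office_hall), open(d_dock_hall)}

== RESULT ==
["at(dock)", "have(k1)", "key_at(k3,dock)", "locked(d_kitchen_office)", "locked(d_office_hall)", "open(d_dock_hall)"]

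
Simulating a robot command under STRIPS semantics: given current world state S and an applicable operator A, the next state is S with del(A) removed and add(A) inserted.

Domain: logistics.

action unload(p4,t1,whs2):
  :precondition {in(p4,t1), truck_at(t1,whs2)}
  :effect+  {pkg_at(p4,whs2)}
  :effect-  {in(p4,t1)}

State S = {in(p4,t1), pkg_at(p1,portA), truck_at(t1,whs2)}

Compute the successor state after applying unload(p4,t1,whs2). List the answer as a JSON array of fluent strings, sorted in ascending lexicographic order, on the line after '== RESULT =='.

Progress:
  pre ⊆ S: {in(p4,t1), truck_at(t1,whs2)} ⊆ S  — applicable
  S \ del = {pkg_at(p1,portA), truck_at(t1,whs2)}
  ∪ add   = {pkg_at(p1,portA), pkg_at(p4,whs2), truck_at(t1,whs2)}

== RESULT ==
["pkg_at(p1,portA)", "pkg_at(p4,whs2)", "truck_at(t1,whs2)"]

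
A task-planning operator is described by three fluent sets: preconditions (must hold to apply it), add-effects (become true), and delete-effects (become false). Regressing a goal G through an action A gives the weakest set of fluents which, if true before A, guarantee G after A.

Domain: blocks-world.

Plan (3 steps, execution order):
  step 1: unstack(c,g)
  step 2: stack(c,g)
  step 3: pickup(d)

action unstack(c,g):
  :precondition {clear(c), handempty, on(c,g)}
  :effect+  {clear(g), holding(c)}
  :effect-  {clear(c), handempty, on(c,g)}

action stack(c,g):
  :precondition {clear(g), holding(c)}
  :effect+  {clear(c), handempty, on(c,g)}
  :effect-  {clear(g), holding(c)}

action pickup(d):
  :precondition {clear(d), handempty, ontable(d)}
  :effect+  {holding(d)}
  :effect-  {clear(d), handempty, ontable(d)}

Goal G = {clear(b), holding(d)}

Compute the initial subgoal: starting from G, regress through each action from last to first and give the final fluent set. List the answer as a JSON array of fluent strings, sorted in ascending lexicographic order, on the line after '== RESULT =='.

Work backward from the goal:
  through step 3 (pickup(d)): drop {holding(d)}, keep {clear(b)}, require {clear(d), handempty, ontable(d)}
    → {clear(b), clear(d), handempty, ontable(d)}
  through step 2 (stack(c,g)): drop {handempty}, keep {clear(b), clear(d), ontable(d)}, require {clear(g), holding(c)}
    → {clear(b), clear(d), clear(g), holding(c), ontable(d)}
  through step 1 (unstack(c,g)): drop {clear(g), holding(c)}, keep {clear(b), clear(d), ontable(d)}, require {clear(c), handempty, on(c,g)}
    → {clear(b), clear(c), clear(d), handempty, on(c,g), ontable(d)}

== RESULT ==
["clear(b)", "clear(c)", "clear(d)", "handempty", "on(c,g)", "ontable(d)"]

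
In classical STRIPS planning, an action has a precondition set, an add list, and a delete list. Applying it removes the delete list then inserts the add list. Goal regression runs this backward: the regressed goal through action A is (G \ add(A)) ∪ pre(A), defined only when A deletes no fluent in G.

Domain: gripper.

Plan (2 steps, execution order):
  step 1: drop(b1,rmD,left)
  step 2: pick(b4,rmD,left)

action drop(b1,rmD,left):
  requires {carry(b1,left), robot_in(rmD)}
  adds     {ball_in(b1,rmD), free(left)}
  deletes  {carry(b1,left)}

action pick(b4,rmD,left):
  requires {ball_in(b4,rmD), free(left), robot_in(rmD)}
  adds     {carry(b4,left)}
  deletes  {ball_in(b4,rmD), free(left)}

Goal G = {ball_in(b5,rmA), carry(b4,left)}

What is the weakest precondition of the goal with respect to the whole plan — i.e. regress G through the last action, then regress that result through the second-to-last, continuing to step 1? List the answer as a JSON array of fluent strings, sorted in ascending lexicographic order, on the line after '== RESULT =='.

Regress step by step:
  through step 2 (pick(b4,rmD,left)): drop {carry(b4,left)}, keep {ball_in(b5,rmA)}, require {ball_in(b4,rmD), free(left), robot_in(rmD)}
    → {ball_in(b4,rmD), ball_in(b5,rmA), free(left), robot_in(rmD)}
  through step 1 (drop(b1,rmD,left)): drop {free(left)}, keep {ball_in(b4,rmD), ball_in(b5,rmA), robot_in(rmD)}, require {carry(b1,left), robot_in(rmD)}
    → {ball_in(b4,rmD), ball_in(b5,rmA), carry(b1,left), robot_in(rmD)}

== RESULT ==
["ball_in(b4,rmD)", "ball_in(b5,rmA)", "carry(b1,left)", "robot_in(rmD)"]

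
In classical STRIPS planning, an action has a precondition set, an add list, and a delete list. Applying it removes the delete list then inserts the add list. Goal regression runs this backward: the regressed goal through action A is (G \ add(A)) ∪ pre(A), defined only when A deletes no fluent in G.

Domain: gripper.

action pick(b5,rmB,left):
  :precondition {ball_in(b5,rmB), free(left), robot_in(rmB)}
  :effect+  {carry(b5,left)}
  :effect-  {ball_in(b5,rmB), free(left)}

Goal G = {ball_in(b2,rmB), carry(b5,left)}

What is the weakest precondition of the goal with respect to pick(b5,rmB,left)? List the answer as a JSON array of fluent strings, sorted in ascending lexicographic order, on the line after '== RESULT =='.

Compute (G \ add) ∪ pre:
  G ∩ del = {}  (empty — regression defined)
  G \ add = {ball_in(b2,rmB), carry(b5,left)} \ {carry(b5,left)} = {ball_in(b2,rmB)}
  ∪ pre   = {ball_in(b2,rmB)} ∪ {ball_in(b5,rmB), free(left), robot_in(rmB)}
          = {ball_in(b2,rmB), ball_in(b5,rmB), free(left), robot_in(rmB)}

== RESULT ==
["ball_in(b2,rmB)", "ball_in(b5,rmB)", "free(left)", "robot_in(rmB)"]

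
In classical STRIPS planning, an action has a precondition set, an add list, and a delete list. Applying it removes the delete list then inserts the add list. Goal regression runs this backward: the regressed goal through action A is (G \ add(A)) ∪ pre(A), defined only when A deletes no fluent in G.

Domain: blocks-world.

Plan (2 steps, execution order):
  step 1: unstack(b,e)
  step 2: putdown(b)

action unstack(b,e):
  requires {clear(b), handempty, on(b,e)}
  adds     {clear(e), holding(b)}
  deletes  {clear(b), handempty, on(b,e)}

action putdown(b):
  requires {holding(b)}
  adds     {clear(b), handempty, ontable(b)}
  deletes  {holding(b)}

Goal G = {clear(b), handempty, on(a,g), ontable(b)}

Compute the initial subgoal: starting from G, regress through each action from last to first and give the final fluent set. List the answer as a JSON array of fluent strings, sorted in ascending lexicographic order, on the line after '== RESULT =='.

Work backward from the goal:
  through step 2 (putdown(b)): drop {clear(b), handempty, ontable(b)}, keep {on(a,g)}, require {holding(b)}
    → {holding(b), on(a,g)}
  through step 1 (unstack(b,e)): drop {holding(b)}, keep {on(a,g)}, require {clear(b), handempty, on(b,e)}
    → {clear(b), handempty, on(a,g), on(b,e)}

== RESULT ==
["clear(b)", "handempty", "on(a,g)", "on(b,e)"]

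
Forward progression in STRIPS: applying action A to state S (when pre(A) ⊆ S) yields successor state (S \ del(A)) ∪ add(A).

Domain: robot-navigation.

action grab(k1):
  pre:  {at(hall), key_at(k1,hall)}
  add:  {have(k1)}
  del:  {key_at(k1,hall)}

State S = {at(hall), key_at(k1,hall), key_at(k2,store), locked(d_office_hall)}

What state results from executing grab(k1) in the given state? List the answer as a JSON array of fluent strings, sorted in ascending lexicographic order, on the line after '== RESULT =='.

Compute (S \ del) ∪ add:
  pre ⊆ S: {at(hall), key_at(k1,hall)} ⊆ S  — applicable
  S \ del = {at(hall), key_at(k2,store), locked(d_office_hall)}
  ∪ add   = {at(hall), have(k1), key_at(k2,store), locked(d_office_hall)}

== RESULT ==
["at(hall)", "have(k1)", "key_at(k2,store)", "locked(d_office_hall)"]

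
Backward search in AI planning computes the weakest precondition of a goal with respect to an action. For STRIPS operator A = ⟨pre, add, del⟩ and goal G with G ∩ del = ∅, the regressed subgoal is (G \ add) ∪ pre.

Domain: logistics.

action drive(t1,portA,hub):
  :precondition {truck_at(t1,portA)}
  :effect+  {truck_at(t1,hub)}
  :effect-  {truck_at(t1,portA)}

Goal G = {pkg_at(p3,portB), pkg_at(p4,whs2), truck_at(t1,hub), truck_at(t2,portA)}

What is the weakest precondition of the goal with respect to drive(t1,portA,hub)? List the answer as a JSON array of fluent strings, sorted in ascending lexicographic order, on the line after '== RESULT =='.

Compute (G \ add) ∪ pre:
  G ∩ del = {}  (empty — regression defined)
  G \ add = {pkg_at(p3,portB), pkg_at(p4,whs2), truck_at(t1,hub), truck_at(t2,portA)} \ {truck_at(t1,hub)} = {pkg_at(p3,portB), pkg_at(p4,whs2), truck_at(t2,portA)}
  ∪ pre   = {pkg_at(p3,portB), pkg_at(p4,whs2), truck_at(t2,portA)} ∪ {truck_at(t1,portA)}
          = {pkg_at(p3,portB), pkg_at(p4,whs2), truck_at(t1,portA), truck_at(t2,portA)}

== RESULT ==
["pkg_at(p3,portB)", "pkg_at(p4,whs2)", "truck_at(t1,portA)", "truck_at(t2,portA)"]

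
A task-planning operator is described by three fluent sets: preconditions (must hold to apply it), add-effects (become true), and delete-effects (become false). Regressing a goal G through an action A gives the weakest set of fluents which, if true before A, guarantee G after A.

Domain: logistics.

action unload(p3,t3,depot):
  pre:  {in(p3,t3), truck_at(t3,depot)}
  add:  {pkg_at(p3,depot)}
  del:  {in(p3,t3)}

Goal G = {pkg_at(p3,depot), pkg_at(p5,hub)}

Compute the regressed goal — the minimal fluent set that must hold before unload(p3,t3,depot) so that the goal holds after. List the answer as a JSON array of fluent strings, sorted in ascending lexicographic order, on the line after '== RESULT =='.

Regress:
  G ∩ del = {}  (empty — regression defined)
  G \ add = {pkg_at(p3,depot), pkg_at(p5,hub)} \ {pkg_at(p3,depot)} = {pkg_at(p5,hub)}
  ∪ pre   = {pkg_at(p5,hub)} ∪ {in(p3,t3), truck_at(t3,depot)}
          = {in(p3,t3), pkg_at(p5,hub), truck_at(t3,depot)}

== RESULT ==
["in(p3,t3)", "pkg_at(p5,hub)", "truck_at(t3,depot)"]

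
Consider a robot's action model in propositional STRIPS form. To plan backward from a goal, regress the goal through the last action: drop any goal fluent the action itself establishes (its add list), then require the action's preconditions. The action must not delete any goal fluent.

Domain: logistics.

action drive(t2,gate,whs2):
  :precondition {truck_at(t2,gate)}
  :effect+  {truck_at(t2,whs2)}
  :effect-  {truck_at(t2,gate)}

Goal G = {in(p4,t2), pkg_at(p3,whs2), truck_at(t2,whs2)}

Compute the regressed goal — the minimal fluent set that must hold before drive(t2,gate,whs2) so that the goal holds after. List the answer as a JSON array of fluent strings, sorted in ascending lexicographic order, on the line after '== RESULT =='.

Regress:
  G ∩ del = {}  (empty — regression defined)
  G \ add = {in(p4,t2), pkg_at(p3,whs2), truck_at(t2,whs2)} \ {truck_at(t2,whs2)} = {in(p4,t2), pkg_at(p3,whs2)}
  ∪ pre   = {in(p4,t2), pkg_at(p3,whs2)} ∪ {truck_at(t2,gate)}
          = {in(p4,t2), pkg_at(p3,whs2), truck_at(t2,gate)}

== RESULT ==
["in(p4,t2)", "pkg_at(p3,whs2)", "truck_at(t2,gate)"]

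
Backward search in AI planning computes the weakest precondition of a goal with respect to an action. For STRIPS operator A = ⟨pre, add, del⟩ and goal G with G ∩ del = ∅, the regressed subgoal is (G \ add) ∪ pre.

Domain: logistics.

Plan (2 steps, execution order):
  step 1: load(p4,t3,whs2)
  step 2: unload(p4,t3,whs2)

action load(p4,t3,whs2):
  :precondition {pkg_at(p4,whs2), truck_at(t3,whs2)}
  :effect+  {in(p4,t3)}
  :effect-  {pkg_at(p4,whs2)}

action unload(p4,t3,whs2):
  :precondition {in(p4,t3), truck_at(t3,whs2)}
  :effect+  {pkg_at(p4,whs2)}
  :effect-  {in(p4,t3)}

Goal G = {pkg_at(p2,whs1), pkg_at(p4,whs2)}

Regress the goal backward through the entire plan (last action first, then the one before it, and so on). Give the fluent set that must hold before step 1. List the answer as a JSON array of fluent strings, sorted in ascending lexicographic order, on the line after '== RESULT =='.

Work backward from the goal:
  through step 2 (unload(p4,t3,whs2)): drop {pkg_at(p4,whs2)}, keep {pkg_at(p2,whs1)}, require {in(p4,t3), truck_at(t3,whs2)}
    → {in(p4,t3), pkg_at(p2,whs1), truck_at(t3,whs2)}
  through step 1 (load(p4,t3,whs2)): drop {in(p4,t3)}, keep {pkg_at(p2,whs1), truck_at(t3,whs2)}, require {pkg_at(p4,whs2), truck_at(t3,whs2)}
    → {pkg_at(p2,whs1), pkg_at(p4,whs2), truck_at(t3,whs2)}

== RESULT ==
["pkg_at(p2,whs1)", "pkg_at(p4,whs2)", "truck_at(t3,whs2)"]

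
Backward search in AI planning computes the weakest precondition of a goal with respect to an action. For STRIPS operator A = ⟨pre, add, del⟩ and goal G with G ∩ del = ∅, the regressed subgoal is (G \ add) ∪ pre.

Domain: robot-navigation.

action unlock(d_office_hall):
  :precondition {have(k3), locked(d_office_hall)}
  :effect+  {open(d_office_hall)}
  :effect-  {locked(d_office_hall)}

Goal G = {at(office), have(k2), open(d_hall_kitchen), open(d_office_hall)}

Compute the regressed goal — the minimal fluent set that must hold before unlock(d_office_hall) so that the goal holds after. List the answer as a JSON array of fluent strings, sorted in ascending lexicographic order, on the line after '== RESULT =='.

Regress:
  G ∩ del = {}  (empty — regression defined)
  G \ add = {at(office), have(k2), open(d_hall_kitchen), open(d_office_hall)} \ {open(d_office_hall)} = {at(office), have(k2), open(d_hall_kitchen)}
  ∪ pre   = {at(office), have(k2), open(d_hall_kitchen)} ∪ {have(k3), locked(d_office_hall)}
          = {at(office), have(k2), have(k3), locked(d_office_hall), open(d_hall_kitchen)}

== RESULT ==
["at(office)", "have(k2)", "have(k3)", "locked(d_office_hall)", "open(d_hall_kitchen)"]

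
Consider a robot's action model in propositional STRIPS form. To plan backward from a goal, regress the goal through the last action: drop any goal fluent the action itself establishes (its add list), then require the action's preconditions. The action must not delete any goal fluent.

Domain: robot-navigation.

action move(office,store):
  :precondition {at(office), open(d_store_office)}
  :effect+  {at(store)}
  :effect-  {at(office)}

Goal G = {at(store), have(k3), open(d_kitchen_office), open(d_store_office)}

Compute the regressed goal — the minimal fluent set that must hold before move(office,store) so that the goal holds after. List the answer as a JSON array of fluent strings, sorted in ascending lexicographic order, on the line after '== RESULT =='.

Regress:
  G ∩ del = {}  (empty — regression defined)
  G \ add = {at(store), have(k3), open(d_kitchen_office), open(d_store_office)} \ {at(store)} = {have(k3), open(d_kitchen_office), open(d_store_office)}
  ∪ pre   = {have(k3), open(d_kitchen_office), open(d_store_office)} ∪ {at(office), open(d_store_office)}
          = {at(office), have(k3), open(d_kitchen_office), open(d_store_office)}

== RESULT ==
["at(office)", "have(k3)", "open(d_kitchen_office)", "open(d_store_office)"]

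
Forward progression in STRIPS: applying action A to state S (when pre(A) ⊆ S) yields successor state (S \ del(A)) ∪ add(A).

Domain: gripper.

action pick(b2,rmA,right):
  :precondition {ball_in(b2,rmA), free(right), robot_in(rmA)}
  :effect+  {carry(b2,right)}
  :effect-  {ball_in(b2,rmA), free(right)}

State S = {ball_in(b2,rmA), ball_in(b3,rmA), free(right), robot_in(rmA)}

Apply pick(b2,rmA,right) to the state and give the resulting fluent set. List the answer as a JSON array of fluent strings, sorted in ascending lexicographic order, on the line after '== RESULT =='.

Progress:
  pre ⊆ S: {ball_in(b2,rmA), free(right), robot_in(rmA)} ⊆ S  — applicable
  S \ del = {ball_in(b3,rmA), robot_in(rmA)}
  ∪ add   = {ball_in(b3,rmA), carry(b2,right), robot_in(rmA)}

== RESULT ==
["ball_in(b3,rmA)", "carry(b2,right)", "robot_in(rmA)"]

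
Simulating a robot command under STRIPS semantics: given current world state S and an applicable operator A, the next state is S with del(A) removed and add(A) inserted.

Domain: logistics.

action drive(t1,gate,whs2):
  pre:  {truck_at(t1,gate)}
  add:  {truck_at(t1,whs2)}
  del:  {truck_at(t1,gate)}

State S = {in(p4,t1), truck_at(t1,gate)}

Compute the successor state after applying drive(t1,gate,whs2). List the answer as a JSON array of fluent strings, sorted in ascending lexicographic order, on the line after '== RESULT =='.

Progress:
  pre ⊆ S: {truck_at(t1,gate)} ⊆ S  — applicable
  S \ del = {in(p4,t1)}
  ∪ add   = {in(p4,t1), truck_at(t1,whs2)}

== RESULT ==
["in(p4,t1)", "truck_at(t1,whs2)"]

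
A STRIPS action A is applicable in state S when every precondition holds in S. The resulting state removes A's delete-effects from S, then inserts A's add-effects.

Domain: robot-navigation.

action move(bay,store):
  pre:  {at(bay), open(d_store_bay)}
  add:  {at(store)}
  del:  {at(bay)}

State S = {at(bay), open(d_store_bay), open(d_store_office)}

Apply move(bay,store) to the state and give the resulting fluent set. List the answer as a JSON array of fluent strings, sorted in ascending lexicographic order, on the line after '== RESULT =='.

Compute (S \ del) ∪ add:
  pre ⊆ S: {at(bay), open(d_store_bay)} ⊆ S  — applicable
  S \ del = {open(d_store_bay), open(d_store_office)}
  ∪ add   = {at(store), open(d_store_bay), open(d_store_office)}

== RESULT ==
["at(store)", "open(d_store_bay)", "open(d_store_office)"]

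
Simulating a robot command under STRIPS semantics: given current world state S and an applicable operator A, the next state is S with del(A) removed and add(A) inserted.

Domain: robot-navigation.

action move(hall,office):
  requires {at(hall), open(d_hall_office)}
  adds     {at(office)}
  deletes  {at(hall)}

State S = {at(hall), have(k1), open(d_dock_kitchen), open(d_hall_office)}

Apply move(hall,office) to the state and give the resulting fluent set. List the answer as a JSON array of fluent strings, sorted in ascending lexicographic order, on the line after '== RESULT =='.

Compute (S \ del) ∪ add:
  pre ⊆ S: {at(hall), open(d_hall_office)} ⊆ S  — applicable
  S \ del = {have(k1), open(d_dock_kitchen), open(d_hall_office)}
  ∪ add   = {at(office), have(k1), open(d_dock_kitchen), open(d_hall_office)}

== RESULT ==
["at(office)", "have(k1)", "open(d_dock_kitchen)", "open(d_hall_office)"]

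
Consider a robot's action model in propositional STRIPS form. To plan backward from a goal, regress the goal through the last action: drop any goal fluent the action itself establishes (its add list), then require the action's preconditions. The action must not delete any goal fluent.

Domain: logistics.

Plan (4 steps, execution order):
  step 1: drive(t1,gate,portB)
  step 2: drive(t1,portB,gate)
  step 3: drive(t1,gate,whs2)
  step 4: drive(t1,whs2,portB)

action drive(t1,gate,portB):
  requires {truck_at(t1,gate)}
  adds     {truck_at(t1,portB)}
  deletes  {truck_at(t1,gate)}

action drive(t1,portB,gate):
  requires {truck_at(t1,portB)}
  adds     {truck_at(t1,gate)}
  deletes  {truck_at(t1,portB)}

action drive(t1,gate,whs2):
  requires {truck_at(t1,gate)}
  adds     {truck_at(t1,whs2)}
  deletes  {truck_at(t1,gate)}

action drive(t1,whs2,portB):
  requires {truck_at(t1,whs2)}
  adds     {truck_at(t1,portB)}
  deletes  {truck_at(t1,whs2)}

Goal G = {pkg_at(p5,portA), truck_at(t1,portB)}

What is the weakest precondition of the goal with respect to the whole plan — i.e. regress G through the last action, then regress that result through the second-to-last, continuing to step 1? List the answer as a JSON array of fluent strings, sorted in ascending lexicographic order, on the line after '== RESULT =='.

Regress step by step:
  through step 4 (drive(t1,whs2,portB)): drop {truck_at(t1,portB)}, keep {pkg_at(p5,portA)}, require {truck_at(t1,whs2)}
    → {pkg_at(p5,portA), truck_at(t1,whs2)}
  through step 3 (drive(t1,gate,whs2)): drop {truck_at(t1,whs2)}, keep {pkg_at(p5,portA)}, require {truck_at(t1,gate)}
    → {pkg_at(p5,portA), truck_at(t1,gate)}
  through step 2 (drive(t1,portB,gate)): drop {truck_at(t1,gate)}, keep {pkg_at(p5,portA)}, require {truck_at(t1,portB)}
    → {pkg_at(p5,portA), truck_at(t1,portB)}
  through step 1 (drive(t1,gate,portB)): drop {truck_at(t1,portB)}, keep {pkg_at(p5,portA)}, require {truck_at(t1,gate)}
    → {pkg_at(p5,portA), truck_at(t1,gate)}

== RESULT ==
["pkg_at(p5,portA)", "truck_at(t1,gate)"]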